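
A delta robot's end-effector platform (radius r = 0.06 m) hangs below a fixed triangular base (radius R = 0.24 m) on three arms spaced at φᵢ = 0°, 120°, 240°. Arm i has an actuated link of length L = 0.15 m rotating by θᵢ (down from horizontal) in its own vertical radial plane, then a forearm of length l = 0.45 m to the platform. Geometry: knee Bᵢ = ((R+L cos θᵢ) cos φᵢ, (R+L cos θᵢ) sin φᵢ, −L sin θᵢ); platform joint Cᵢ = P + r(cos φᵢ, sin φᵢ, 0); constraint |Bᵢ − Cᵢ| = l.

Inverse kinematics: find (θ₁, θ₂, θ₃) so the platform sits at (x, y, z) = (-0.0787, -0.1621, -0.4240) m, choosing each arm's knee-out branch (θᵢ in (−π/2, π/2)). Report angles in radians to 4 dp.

arm 1 (φ=0.0°): x'=-0.0787, y'=-0.1621
  e−x'=0.2587;  (l²−L²−(e−x')²−y'²−z²)/2L = -0.3099
  θ1 = atan2(B,A) + arccos(C/0.4967) = 1.2217
arm 2 (φ=120.0°): x'=-0.1010, y'=0.1492
  A cos θ + B sin θ = C:  0.2810·cos θ + -0.4240·sin θ = -0.3367
  γ=atan2(-0.4240,0.2810)=-0.9855;  ψ=arccos(-0.6620)=2.2942;  θ2=γ+ψ≈1.3088
φ3=240.0° → target in arm frame (0.1797, 0.0129)
  A cos θ + B sin θ = C:  0.0003·cos θ + -0.4240·sin θ = 0.0002
  √(A²+B²)=0.4240;  θ3 = -1.5702+1.5703 ≈ 0.0002

θ₁ = 1.2217, θ₂ = 1.3088, θ₃ = 0.0002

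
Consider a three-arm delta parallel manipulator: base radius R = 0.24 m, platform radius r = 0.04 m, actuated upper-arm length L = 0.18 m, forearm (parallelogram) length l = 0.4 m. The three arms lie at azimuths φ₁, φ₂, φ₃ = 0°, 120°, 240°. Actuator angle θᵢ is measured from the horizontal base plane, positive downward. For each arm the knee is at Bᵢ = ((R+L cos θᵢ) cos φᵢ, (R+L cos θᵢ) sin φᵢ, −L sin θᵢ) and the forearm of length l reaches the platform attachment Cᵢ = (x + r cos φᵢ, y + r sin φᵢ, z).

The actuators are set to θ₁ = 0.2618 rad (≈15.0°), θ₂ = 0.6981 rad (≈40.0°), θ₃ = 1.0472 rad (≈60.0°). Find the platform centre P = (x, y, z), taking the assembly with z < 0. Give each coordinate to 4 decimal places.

arm 1 at φ=0.0°: (R−r)+L cos θ1 = 0.3739;  centre 1 = (0.3739, 0.0000, -0.0466)
φ2=120.0°: virtual centre (-0.1689, 0.2926, -0.1157), radius l
arm 3 at φ=240.0°: (R−r)+L cos θ3 = 0.2900;  centre 3 = (-0.1450, -0.2511, -0.1559)
subtract pairs → two planes through P
plane₁₂: -1.0856x+0.5852y+-0.1382z = -0.0144
Cramer: x(z) = 0.0233-0.1712z;  y(z) = 0.0186-0.0814z
quadratic in z: (1.0360)z²+(0.2102)z+(-0.0346)=0, √Δ=0.4330 → z ∈ {-0.3104, 0.1075}; z = -0.3104 (taking z<0)
x = 0.0765, y = 0.0439

(0.0765, 0.0439, -0.3104)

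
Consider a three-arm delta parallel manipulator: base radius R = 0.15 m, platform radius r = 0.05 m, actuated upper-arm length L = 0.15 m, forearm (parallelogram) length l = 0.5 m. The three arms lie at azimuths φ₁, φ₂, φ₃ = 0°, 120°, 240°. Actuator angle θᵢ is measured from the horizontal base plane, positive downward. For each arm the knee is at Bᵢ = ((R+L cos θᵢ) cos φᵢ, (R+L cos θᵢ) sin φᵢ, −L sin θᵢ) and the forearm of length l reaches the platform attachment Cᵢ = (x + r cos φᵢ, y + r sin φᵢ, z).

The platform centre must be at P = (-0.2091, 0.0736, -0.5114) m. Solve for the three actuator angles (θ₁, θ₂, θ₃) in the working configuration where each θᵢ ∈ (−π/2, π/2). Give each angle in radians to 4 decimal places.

arm 1 (φ=0.0°): x'=-0.2091, y'=0.0736
  A=0.3091, B=-0.5114, C=(l²−L²−A²−y'²−z²)/(2L)=-0.4500
  θ1 = atan2(B,A) + arccos(C/0.5976) = 1.3963
φ2=120.0° → target in arm frame (0.1683, 0.1443)
  A cos θ + B sin θ = C:  -0.0683·cos θ + -0.5114·sin θ = -0.1984
  √(A²+B²)=0.5159;  θ2 = -1.7035+1.9655 ≈ 0.2619
arm 3 (φ=240.0°): x'=0.0408, y'=-0.2179
  A=0.0592, B=-0.5114, C=(l²−L²−A²−y'²−z²)/(2L)=-0.2834
  γ=atan2(-0.5114,0.0592)=-1.4556;  ψ=arccos(-0.5504)=2.1537;  θ3=γ+ψ≈0.6981

θ₁ = 1.3963, θ₂ = 0.2619, θ₃ = 0.6981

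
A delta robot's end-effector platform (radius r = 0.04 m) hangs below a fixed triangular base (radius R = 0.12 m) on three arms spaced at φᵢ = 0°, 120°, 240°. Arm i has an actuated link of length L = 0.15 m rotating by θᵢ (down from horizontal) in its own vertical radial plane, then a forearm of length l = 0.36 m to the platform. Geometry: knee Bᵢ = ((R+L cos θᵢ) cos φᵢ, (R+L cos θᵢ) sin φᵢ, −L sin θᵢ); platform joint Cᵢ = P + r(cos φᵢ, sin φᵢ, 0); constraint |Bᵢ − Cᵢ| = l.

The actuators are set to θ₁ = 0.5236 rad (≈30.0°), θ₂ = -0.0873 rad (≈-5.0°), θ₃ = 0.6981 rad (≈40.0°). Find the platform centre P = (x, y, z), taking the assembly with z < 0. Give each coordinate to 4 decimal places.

arm 1 at φ=0.0°: e+L cos θ1 = 0.2099;  centre 1 = (0.2099, 0.0000, -0.0750)
φ2=120.0°: virtual centre (-0.1147, 0.1987, 0.0131), radius l
centre 3 = (0.1949·cos240.0°, 0.1949·sin240.0°, -0.0964) = (-0.0975, -0.1688, -0.0964)
subtract pairs → two planes through P
linear system: -0.6492x+0.3974y = 0.0031−0.1762z; -0.6147x+-0.3376y = -0.0024−-0.0428z
det = 0.4635;  x = -0.0002+0.0916z,  y = 0.0075+-0.2936z
quadratic in z: (1.0946)z²+(0.1071)z+(-0.0798)=0, √Δ=0.6006 → z ∈ {-0.3233, 0.2254}; z = -0.3233 (taking z<0)
x = -0.0298, y = 0.1024

(-0.0298, 0.1024, -0.3233)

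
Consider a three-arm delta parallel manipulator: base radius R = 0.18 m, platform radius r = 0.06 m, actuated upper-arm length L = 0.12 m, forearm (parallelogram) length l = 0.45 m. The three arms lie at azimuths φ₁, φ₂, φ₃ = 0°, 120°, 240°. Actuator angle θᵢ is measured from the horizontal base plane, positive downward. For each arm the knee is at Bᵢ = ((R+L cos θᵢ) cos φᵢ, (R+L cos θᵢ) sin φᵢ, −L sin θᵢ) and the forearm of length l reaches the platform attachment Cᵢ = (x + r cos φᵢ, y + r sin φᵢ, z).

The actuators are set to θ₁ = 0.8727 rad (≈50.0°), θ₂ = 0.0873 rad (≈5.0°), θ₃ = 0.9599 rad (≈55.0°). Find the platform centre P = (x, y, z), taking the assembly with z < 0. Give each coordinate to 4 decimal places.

(-0.0533, 0.1185, -0.4465)

arm 1 at φ=0.0°: (R−r)+L cos θ1 = 0.1971;  centre 1 = (0.1971, 0.0000, -0.0919)
arm 2 at φ=120.0°: (R−r)+L cos θ2 = 0.2395;  centre 2 = (-0.1198, 0.2075, -0.0105)
centre 3 = (0.1888·cos240.0°, 0.1888·sin240.0°, -0.0983) = (-0.0944, -0.1635, -0.0983)
eliminate P² terms by subtracting sphere 1 from 2 and 3
plane₁₂: -0.6338x+0.4149y+0.1629z = 0.0102
det = 0.4492;  x = -0.0056+0.1069z,  y = 0.0160+-0.2295z
quadratic in z: (1.0641)z²+(0.1332)z+(-0.1527)=0, √Δ=0.8171 → z ∈ {-0.4465, 0.3214}; z = -0.4465 (taking z<0)
x = -0.0533, y = 0.1185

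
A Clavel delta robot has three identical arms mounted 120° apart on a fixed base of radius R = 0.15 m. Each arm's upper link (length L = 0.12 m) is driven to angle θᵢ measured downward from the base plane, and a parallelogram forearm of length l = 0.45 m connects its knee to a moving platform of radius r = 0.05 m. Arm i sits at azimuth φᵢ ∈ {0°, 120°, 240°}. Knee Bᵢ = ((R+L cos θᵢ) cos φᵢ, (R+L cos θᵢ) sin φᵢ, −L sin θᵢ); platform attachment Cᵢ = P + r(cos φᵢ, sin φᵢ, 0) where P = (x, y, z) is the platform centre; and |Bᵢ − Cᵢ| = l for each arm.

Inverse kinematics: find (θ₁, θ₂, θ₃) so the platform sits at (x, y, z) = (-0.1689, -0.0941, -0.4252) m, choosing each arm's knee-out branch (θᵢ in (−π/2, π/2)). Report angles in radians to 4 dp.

θ₁ = 1.2221, θ₂ = 0.6112, θ₃ = -0.0871

rotate P by −φ1: (-0.1689, -0.0941, -0.4252)
  A=0.2689, B=-0.4252, C=(l²−L²−A²−y'²−z²)/(2L)=-0.3077
  γ=atan2(-0.4252,0.2689)=-1.0069;  ψ=arccos(-0.6117)=2.2290;  θ1=γ+ψ≈1.2221
φ2=120.0° → target in arm frame (0.0030, 0.1933)
  A=0.0970, B=-0.4252, C=(l²−L²−A²−y'²−z²)/(2L)=-0.1645
  γ=atan2(-0.4252,0.0970)=-1.3464;  ψ=arccos(-0.3772)=1.9576;  θ2=γ+ψ≈0.6112
rotate P by −φ3: (0.1659, -0.0992, -0.4252)
  A=-0.0659, B=-0.4252, C=(l²−L²−A²−y'²−z²)/(2L)=-0.0287
  √(A²+B²)=0.4303;  θ3 = -1.7247+1.6376 ≈ -0.0871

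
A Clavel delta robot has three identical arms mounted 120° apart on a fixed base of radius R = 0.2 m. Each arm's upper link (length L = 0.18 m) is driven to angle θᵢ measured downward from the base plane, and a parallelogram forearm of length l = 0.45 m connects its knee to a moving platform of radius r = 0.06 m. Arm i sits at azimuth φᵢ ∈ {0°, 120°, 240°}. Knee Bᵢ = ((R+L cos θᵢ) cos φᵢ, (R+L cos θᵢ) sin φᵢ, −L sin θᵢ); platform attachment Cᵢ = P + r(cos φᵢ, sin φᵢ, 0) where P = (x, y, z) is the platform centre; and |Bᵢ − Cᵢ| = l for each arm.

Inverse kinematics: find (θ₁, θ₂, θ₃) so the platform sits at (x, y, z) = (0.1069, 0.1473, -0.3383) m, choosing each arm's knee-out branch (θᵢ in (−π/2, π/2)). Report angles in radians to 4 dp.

rotate P by −φ1: (0.1069, 0.1473, -0.3383)
  A cos θ + B sin θ = C:  0.0331·cos θ + -0.3383·sin θ = 0.0913
  γ=atan2(-0.3383,0.0331)=-1.4733;  ψ=arccos(0.2685)=1.2989;  θ1=γ+ψ≈-0.1743
φ2=120.0° → target in arm frame (0.0741, -0.1662)
  A cos θ + B sin θ = C:  0.0659·cos θ + -0.3383·sin θ = 0.0658
  θ2 = atan2(B,A) + arccos(C/0.3447) = 0.0003
arm 3 (φ=240.0°): x'=-0.1810, y'=0.0189
  A cos θ + B sin θ = C:  0.3210·cos θ + -0.3383·sin θ = -0.1327
  √(A²+B²)=0.4664;  θ3 = -0.8116+1.8592 ≈ 1.0476

θ₁ = -0.1743, θ₂ = 0.0003, θ₃ = 1.0476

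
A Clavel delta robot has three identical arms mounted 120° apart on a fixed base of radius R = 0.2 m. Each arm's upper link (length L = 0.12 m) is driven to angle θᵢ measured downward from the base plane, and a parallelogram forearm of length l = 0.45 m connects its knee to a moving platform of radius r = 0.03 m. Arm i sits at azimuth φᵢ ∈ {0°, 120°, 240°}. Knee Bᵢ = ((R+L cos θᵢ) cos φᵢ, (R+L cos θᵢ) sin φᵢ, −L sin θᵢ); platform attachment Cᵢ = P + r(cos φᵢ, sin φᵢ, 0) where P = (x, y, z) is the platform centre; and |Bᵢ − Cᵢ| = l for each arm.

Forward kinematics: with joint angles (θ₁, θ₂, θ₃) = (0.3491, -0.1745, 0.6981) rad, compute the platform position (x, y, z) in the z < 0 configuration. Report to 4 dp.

arm 1 at φ=0.0°: (R−r)+L cos θ1 = 0.2828;  O1 = (0.2828, 0.0000, -0.0410)
φ2=120.0°: virtual centre (-0.1441, 0.2496, 0.0208), radius l
φ3=240.0°: virtual centre (-0.1310, -0.2268, -0.0771), radius l
subtract pairs → two planes through P
[-0.8537 0.4991 0.1238]·P = 0.0018;  [-0.8275 -0.4537 -0.0722]·P = -0.0071
det = 0.8003;  x = 0.0034+0.0251z,  y = 0.0095+-0.2049z
into |P−O₁|² = l²: 1.0426z² + 0.0642z + -0.1227 = 0;  Δ = 0.5157;  z = -0.3752 or 0.3136 → z<0 root = -0.3752
x = -0.0061, y = 0.0863

(-0.0061, 0.0863, -0.3752)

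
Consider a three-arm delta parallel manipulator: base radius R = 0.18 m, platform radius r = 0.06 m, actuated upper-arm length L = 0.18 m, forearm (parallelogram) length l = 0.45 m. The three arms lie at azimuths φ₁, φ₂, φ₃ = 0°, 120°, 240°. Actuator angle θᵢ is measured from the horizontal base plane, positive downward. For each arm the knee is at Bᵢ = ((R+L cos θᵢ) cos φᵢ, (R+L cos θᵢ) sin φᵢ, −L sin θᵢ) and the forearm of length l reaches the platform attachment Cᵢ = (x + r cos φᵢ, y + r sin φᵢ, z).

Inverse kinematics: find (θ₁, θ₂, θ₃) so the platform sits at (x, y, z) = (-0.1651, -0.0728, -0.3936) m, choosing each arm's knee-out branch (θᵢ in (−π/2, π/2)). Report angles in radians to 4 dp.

θ₁ = 1.0473, θ₂ = 0.4364, θ₃ = -0.0872

φ1=0.0° → target in arm frame (-0.1651, -0.0728)
  e−x'=0.2851;  (l²−L²−(e−x')²−y'²−z²)/2L = -0.1983
  √(A²+B²)=0.4860;  θ1 = -0.9439+1.9912 ≈ 1.0473
rotate P by −φ2: (0.0195, 0.1794, -0.3936)
  A cos θ + B sin θ = C:  0.1005·cos θ + -0.3936·sin θ = -0.0753
  γ=atan2(-0.3936,0.1005)=-1.3208;  ψ=arccos(-0.1853)=1.7572;  θ2=γ+ψ≈0.4364
φ3=240.0° → target in arm frame (0.1456, -0.1066)
  A=-0.0256, B=-0.3936, C=(l²−L²−A²−y'²−z²)/(2L)=0.0088
  γ=atan2(-0.3936,-0.0256)=-1.6357;  ψ=arccos(0.0223)=1.5485;  θ3=γ+ψ≈-0.0872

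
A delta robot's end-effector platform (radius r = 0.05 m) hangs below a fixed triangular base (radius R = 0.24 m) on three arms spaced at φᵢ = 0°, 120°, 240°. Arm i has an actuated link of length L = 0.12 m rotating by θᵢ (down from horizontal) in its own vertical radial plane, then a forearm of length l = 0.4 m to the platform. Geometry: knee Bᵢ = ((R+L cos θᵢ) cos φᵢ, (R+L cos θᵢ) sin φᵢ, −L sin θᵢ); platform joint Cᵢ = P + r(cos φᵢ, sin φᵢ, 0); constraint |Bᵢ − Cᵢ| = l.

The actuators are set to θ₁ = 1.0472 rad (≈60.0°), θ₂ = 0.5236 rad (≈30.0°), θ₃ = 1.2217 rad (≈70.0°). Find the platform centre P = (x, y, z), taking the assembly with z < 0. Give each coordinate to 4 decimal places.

(-0.0192, 0.0704, -0.3913)

φ1=0.0°: virtual centre (0.2500, 0.0000, -0.1039), radius l
φ2=120.0°: virtual centre (-0.1470, 0.2545, -0.0600), radius l
arm 3 at φ=240.0°: (R−r)+L cos θ3 = 0.2310;  centre 3 = (-0.1155, -0.2001, -0.1128)
|centre ₂|²−|centre ₁|² = 0.0167;  |centre ₃|²−|centre ₁|² = -0.0072
linear system: -0.7939x+0.5091y = 0.0167−0.0878z; -0.7310x+-0.4002y = -0.0072−-0.0177z
Cramer: x(z) = -0.0044+0.0379z;  y(z) = 0.0260-0.1134z
quadratic in z: (1.0143)z²+(0.1827)z+(-0.0838)=0, √Δ=0.6111 → z ∈ {-0.3913, 0.2112}; z = -0.3913 (taking z<0)
x = -0.0192, y = 0.0704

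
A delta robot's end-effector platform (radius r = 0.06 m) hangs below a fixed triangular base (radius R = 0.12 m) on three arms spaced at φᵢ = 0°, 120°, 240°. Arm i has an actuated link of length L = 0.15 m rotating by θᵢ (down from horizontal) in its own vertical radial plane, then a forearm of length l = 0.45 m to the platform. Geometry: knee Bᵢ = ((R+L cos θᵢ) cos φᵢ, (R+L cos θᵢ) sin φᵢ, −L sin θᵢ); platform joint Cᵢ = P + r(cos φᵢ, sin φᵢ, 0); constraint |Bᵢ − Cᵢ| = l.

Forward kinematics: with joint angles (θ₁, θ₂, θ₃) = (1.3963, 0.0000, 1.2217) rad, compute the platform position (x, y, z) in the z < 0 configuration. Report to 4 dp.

centre 1 = (0.0860·cos0.0°, 0.0860·sin0.0°, -0.1477) = (0.0860, 0.0000, -0.1477)
φ2=120.0°: virtual centre (-0.1050, 0.1819, 0.0000), radius l
centre 3 = (0.1113·cos240.0°, 0.1113·sin240.0°, -0.1410) = (-0.0557, -0.0964, -0.1410)
subtract pairs → two planes through P
[-0.3821 0.3637 0.2954]·P = 0.0149;  [-0.2834 -0.1928 0.0135]·P = 0.0030
Cramer: x(z) = -0.0225+0.3501z;  y(z) = 0.0173-0.4445z
into |P−centre ₁|² = l²: 1.3201z² + 0.2041z + -0.1686 = 0;  Δ = 0.9320;  z = -0.4429 or 0.2883 → z<0 root = -0.4429
x = -0.1776, y = 0.2142

(-0.1776, 0.2142, -0.4429)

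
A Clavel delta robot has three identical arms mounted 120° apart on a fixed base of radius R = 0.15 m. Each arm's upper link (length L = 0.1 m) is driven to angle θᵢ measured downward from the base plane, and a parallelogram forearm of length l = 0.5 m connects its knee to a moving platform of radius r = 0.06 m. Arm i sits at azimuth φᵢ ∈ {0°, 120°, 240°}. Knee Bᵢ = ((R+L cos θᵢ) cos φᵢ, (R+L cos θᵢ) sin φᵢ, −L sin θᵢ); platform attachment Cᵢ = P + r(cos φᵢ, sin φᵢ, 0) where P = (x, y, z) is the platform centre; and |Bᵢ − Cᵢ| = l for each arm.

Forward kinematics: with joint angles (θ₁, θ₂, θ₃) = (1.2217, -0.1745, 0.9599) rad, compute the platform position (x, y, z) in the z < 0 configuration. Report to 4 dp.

(-0.1469, 0.1661, -0.4798)

φ1=0.0°: virtual centre (0.1242, 0.0000, -0.0940), radius l
φ2=120.0°: virtual centre (-0.0942, 0.1632, 0.0174), radius l
arm 3 at φ=240.0°: ρ3 = 0.1474;  centre 3 = (-0.0737, -0.1276, -0.0819)
|centre ₂|²−|centre ₁|² = 0.0116;  |centre ₃|²−|centre ₁|² = 0.0042
[-0.4369 0.3265 0.2227]·P = 0.0116;  [-0.3958 -0.2552 0.0241]·P = 0.0042
Cramer: x(z) = -0.0179+0.2688z;  y(z) = 0.0115-0.3223z
quadratic in z: (1.1761)z²+(0.1041)z+(-0.2208)=0, √Δ=1.0246 → z ∈ {-0.4798, 0.3913}; z = -0.4798 (taking z<0)
x = -0.1469, y = 0.1661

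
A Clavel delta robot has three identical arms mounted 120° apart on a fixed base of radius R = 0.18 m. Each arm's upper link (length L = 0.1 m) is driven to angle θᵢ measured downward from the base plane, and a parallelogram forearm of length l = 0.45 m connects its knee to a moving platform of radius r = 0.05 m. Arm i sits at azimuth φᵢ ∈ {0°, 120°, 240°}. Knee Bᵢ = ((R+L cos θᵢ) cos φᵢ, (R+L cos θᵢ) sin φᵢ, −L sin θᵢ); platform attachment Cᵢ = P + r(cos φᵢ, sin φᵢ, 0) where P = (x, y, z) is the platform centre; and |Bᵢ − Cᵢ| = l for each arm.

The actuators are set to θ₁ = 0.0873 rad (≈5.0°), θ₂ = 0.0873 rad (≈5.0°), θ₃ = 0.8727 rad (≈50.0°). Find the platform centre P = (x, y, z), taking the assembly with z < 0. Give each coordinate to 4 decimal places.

(0.0527, 0.0913, -0.4123)

O1 = (0.2296·cos0.0°, 0.2296·sin0.0°, -0.0087) = (0.2296, 0.0000, -0.0087)
φ2=120.0°: virtual centre (-0.1148, 0.1989, -0.0087), radius l
arm 3 at φ=240.0°: (R−r)+L cos θ3 = 0.1943;  O3 = (-0.0971, -0.1682, -0.0766)
eliminate P² terms by subtracting sphere 1 from 2 and 3
[-0.6889 0.3977 0.0000]·P = 0.0000;  [-0.6535 -0.3365 -0.1358]·P = -0.0092
det = 0.4917;  x = 0.0074+-0.1098z,  y = 0.0129+-0.1902z
into |P−O₁|² = l²: 1.0482z² + 0.0613z + -0.1529 = 0;  Δ = 0.6448;  z = -0.4123 or 0.3538 → z<0 root = -0.4123
x = 0.0527, y = 0.0913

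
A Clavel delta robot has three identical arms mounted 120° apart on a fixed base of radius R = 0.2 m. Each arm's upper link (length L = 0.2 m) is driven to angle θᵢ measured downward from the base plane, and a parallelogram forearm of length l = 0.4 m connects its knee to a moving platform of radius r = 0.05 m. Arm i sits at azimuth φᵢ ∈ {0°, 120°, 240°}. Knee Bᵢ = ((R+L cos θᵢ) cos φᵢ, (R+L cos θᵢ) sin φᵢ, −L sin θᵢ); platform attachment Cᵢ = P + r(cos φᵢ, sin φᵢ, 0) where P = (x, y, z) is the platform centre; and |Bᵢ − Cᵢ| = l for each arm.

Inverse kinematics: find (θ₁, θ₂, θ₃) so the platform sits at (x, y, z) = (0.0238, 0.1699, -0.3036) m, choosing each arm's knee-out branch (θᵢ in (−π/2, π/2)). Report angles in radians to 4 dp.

θ₁ = 0.5233, θ₂ = -0.0873, θ₃ = 1.2216

arm 1 (φ=0.0°): x'=0.0238, y'=0.1699
  e−x'=0.1262;  (l²−L²−(e−x')²−y'²−z²)/2L = -0.0424
  √(A²+B²)=0.3288;  θ1 = -1.1768+1.7002 ≈ 0.5233
φ2=120.0° → target in arm frame (0.1352, -0.1056)
  A=0.0148, B=-0.3036, C=(l²−L²−A²−y'²−z²)/(2L)=0.0412
  γ=atan2(-0.3036,0.0148)=-1.5222;  ψ=arccos(0.1354)=1.4350;  θ2=γ+ψ≈-0.0873
arm 3 (φ=240.0°): x'=-0.1590, y'=-0.0643
  e−x'=0.3090;  (l²−L²−(e−x')²−y'²−z²)/2L = -0.1795
  √(A²+B²)=0.4332;  θ3 = -0.7765+1.9981 ≈ 1.2216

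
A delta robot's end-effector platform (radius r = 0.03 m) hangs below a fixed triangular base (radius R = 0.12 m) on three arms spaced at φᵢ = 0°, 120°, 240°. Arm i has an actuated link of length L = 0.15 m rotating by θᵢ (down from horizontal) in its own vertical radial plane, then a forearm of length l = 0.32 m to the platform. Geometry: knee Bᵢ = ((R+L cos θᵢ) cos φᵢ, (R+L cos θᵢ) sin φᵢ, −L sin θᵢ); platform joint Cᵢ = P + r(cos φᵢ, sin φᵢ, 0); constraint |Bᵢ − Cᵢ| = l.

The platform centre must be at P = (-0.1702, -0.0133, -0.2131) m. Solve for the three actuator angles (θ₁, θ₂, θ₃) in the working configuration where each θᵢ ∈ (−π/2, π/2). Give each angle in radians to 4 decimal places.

φ1=0.0° → target in arm frame (-0.1702, -0.0133)
  A cos θ + B sin θ = C:  0.2602·cos θ + -0.2131·sin θ = -0.1113
  √(A²+B²)=0.3363;  θ1 = -0.6862+1.9081 ≈ 1.2219
rotate P by −φ2: (0.0736, 0.1540, -0.2131)
  e−x'=0.0164;  (l²−L²−(e−x')²−y'²−z²)/2L = 0.0350
  γ=atan2(-0.2131,0.0164)=-1.4939;  ψ=arccos(0.1636)=1.4065;  θ2=γ+ψ≈-0.0874
rotate P by −φ3: (0.0966, -0.1407, -0.2131)
  A cos θ + B sin θ = C:  -0.0066·cos θ + -0.2131·sin θ = 0.0488
  θ3 = atan2(B,A) + arccos(C/0.2132) = -0.2619

θ₁ = 1.2219, θ₂ = -0.0874, θ₃ = -0.2619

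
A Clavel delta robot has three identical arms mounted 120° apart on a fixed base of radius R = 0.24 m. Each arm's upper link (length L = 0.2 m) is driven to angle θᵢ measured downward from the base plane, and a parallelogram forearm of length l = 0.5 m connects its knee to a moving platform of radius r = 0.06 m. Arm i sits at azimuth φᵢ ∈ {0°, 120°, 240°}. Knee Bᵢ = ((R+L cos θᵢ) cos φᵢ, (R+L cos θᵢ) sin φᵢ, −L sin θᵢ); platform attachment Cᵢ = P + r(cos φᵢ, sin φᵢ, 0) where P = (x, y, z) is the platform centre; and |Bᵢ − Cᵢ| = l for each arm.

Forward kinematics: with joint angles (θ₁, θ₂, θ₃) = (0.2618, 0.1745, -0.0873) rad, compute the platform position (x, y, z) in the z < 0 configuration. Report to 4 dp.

arm 1 at φ=0.0°: e+L cos θ1 = 0.3732;  centre 1 = (0.3732, 0.0000, -0.0518)
arm 2 at φ=120.0°: e+L cos θ2 = 0.3770;  centre 2 = (-0.1885, 0.3265, -0.0347)
arm 3 at φ=240.0°: e+L cos θ3 = 0.3792;  centre 3 = (-0.1896, -0.3284, 0.0174)
subtract pairs → two planes through P
[-1.1233 0.6529 0.0341]·P = 0.0014;  [-1.1256 -0.6569 0.1384]·P = 0.0022
Cramer: x(z) = -0.0016+0.0766z;  y(z) = -0.0006+0.0795z
quadratic in z: (1.0122)z²+(0.0460)z+(-0.1069)=0, √Δ=0.6594 → z ∈ {-0.3485, 0.3030}; z = -0.3485 (taking z<0)
x = -0.0283, y = -0.0283

(-0.0283, -0.0283, -0.3485)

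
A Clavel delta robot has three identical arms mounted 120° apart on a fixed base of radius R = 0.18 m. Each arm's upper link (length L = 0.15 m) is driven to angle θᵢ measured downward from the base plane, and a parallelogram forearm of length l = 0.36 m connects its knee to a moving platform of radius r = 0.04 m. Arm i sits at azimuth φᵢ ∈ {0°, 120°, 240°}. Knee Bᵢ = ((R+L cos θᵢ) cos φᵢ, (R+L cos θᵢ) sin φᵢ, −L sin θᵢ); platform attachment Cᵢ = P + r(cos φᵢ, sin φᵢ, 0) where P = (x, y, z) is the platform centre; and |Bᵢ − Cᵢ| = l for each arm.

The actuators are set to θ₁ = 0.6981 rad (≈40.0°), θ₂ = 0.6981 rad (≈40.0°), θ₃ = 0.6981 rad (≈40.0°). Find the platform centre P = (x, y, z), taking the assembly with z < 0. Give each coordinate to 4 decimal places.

S1 = (0.2549·cos0.0°, 0.2549·sin0.0°, -0.0964) = (0.2549, 0.0000, -0.0964)
φ2=120.0°: virtual centre (-0.1275, 0.2208, -0.0964), radius l
arm 3 at φ=240.0°: (R−r)+L cos θ3 = 0.2549;  S3 = (-0.1275, -0.2208, -0.0964)
eliminate P² terms by subtracting sphere 1 from 2 and 3
[-0.7647 0.4415 0.0000]·P = 0.0000;  [-0.7647 -0.4415 0.0000]·P = 0.0000
Cramer: x(z) = 0.0000+0.0000z;  y(z) = 0.0000+0.0000z
into |P−S₁|² = l²: 1.0000z² + 0.1928z + -0.0553 = 0;  Δ = 0.2585;  z = -0.3506 or 0.1578 → z<0 root = -0.3506
x = 0.0000, y = 0.0000

(0.0000, 0.0000, -0.3506)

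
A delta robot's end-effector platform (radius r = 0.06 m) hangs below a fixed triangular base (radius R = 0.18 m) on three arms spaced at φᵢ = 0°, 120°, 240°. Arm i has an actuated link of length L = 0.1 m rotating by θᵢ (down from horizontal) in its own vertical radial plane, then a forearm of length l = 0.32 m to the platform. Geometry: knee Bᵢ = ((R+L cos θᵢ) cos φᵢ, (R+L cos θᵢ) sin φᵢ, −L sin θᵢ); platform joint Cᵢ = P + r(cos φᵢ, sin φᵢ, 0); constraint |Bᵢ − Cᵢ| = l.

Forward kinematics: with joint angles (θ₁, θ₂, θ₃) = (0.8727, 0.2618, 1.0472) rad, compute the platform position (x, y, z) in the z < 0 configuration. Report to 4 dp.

(-0.0213, 0.0717, -0.3112)

centre 1 = (0.1843·cos0.0°, 0.1843·sin0.0°, -0.0766) = (0.1843, 0.0000, -0.0766)
centre 2 = (0.2166·cos120.0°, 0.2166·sin120.0°, -0.0259) = (-0.1083, 0.1876, -0.0259)
centre 3 = (0.1700·cos240.0°, 0.1700·sin240.0°, -0.0866) = (-0.0850, -0.1472, -0.0866)
subtract pairs → two planes through P
linear system: -0.5851x+0.3751y = 0.0078−0.1014z; -0.5386x+-0.2944y = -0.0034−-0.0200z
Cramer: x(z) = -0.0027+0.0598z;  y(z) = 0.0165-0.1772z
sphere 1 gives Az²+Bz+C=0 with A=1.0350, B=0.1250, C=-0.0613;  B²−4AC=0.2694;  roots -0.3112, 0.1904;  negative root z = -0.3112
x = -0.0213, y = 0.0717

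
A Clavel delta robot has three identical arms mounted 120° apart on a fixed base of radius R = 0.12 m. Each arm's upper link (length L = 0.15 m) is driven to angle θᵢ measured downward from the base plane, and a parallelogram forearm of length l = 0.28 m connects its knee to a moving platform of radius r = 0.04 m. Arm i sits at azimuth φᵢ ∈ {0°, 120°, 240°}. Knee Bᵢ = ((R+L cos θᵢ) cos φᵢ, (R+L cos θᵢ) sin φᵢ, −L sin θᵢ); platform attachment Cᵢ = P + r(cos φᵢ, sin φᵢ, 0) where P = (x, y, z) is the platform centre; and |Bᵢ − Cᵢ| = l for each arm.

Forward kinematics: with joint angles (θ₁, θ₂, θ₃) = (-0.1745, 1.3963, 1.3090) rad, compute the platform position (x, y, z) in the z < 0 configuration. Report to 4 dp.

(0.1847, -0.0150, -0.2502)

S1 = (0.2277·cos0.0°, 0.2277·sin0.0°, 0.0260) = (0.2277, 0.0000, 0.0260)
S2 = (0.1060·cos120.0°, 0.1060·sin120.0°, -0.1477) = (-0.0530, 0.0918, -0.1477)
φ3=240.0°: virtual centre (-0.0594, -0.1029, -0.1449), radius l
subtract pairs → two planes through P
plane₁₂: -0.5615x+0.1837y+-0.3475z = -0.0195
det = 0.2210;  x = 0.0326+-0.6077z,  y = -0.0063+0.0345z
quadratic in z: (1.3704)z²+(0.1846)z+(-0.0396)=0, √Δ=0.5012 → z ∈ {-0.2502, 0.1155}; z = -0.2502 (taking z<0)
x = 0.1847, y = -0.0150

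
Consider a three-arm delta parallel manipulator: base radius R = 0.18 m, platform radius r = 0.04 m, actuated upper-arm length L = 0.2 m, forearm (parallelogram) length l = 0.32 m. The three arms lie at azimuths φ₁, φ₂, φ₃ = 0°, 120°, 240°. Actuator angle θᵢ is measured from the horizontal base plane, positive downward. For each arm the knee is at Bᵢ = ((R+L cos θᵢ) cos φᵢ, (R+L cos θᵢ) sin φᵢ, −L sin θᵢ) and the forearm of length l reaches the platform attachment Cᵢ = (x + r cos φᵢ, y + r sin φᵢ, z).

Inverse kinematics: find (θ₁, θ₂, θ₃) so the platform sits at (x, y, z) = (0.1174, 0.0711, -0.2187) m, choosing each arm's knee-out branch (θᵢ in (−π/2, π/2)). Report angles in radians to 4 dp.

θ₁ = 0.0004, θ₂ = 0.7853, θ₃ = 1.3089

φ1=0.0° → target in arm frame (0.1174, 0.0711)
  A cos θ + B sin θ = C:  0.0226·cos θ + -0.2187·sin θ = 0.0225
  γ=atan2(-0.2187,0.0226)=-1.4678;  ψ=arccos(0.1024)=1.4682;  θ1=γ+ψ≈0.0004
arm 2 (φ=120.0°): x'=0.0029, y'=-0.1372
  A cos θ + B sin θ = C:  0.1371·cos θ + -0.2187·sin θ = -0.0577
  √(A²+B²)=0.2581;  θ2 = -1.0108+1.7961 ≈ 0.7853
rotate P by −φ3: (-0.1203, 0.0661, -0.2187)
  A cos θ + B sin θ = C:  0.2603·cos θ + -0.2187·sin θ = -0.1439
  θ3 = atan2(B,A) + arccos(C/0.3400) = 1.3089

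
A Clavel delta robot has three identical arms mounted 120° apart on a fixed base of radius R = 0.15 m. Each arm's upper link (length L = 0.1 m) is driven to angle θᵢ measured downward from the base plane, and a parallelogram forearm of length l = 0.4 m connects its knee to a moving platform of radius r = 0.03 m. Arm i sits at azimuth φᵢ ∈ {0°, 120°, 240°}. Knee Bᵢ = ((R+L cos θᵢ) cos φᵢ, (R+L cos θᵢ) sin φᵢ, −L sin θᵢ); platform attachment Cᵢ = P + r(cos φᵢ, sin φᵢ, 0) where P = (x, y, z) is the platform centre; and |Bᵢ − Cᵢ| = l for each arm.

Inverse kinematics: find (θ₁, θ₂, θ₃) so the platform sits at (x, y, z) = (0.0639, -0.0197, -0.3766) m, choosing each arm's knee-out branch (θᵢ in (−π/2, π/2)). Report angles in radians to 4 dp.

φ1=0.0° → target in arm frame (0.0639, -0.0197)
  A=0.0561, B=-0.3766, C=(l²−L²−A²−y'²−z²)/(2L)=0.0232
  θ1 = atan2(B,A) + arccos(C/0.3808) = 0.0869
arm 2 (φ=120.0°): x'=-0.0490, y'=-0.0455
  e−x'=0.1690;  (l²−L²−(e−x')²−y'²−z²)/2L = -0.1123
  γ=atan2(-0.3766,0.1690)=-1.1490;  ψ=arccos(-0.2721)=1.8463;  θ2=γ+ψ≈0.6974
rotate P by −φ3: (-0.0149, 0.0652, -0.3766)
  e−x'=0.1349;  (l²−L²−(e−x')²−y'²−z²)/2L = -0.0714
  √(A²+B²)=0.4000;  θ3 = -1.2269+1.7501 ≈ 0.5233

θ₁ = 0.0869, θ₂ = 0.6974, θ₃ = 0.5233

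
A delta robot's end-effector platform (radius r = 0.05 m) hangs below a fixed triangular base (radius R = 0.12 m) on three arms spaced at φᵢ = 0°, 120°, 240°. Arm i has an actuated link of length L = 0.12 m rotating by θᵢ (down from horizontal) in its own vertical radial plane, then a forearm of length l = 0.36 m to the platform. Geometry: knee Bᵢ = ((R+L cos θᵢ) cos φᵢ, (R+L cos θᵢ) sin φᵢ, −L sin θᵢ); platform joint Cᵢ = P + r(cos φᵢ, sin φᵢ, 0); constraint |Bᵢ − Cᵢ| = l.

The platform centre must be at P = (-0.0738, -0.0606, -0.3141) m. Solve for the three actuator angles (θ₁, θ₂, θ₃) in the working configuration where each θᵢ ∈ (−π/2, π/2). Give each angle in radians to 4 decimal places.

φ1=0.0° → target in arm frame (-0.0738, -0.0606)
  e−x'=0.1438;  (l²−L²−(e−x')²−y'²−z²)/2L = -0.0325
  θ1 = atan2(B,A) + arccos(C/0.3455) = 0.5237
φ2=120.0° → target in arm frame (-0.0156, 0.0942)
  A=0.0856, B=-0.3141, C=(l²−L²−A²−y'²−z²)/(2L)=0.0014
  √(A²+B²)=0.3256;  θ2 = -1.3048+1.5664 ≈ 0.2616
φ3=240.0° → target in arm frame (0.0894, -0.0336)
  A=-0.0194, B=-0.3141, C=(l²−L²−A²−y'²−z²)/(2L)=0.0626
  √(A²+B²)=0.3147;  θ3 = -1.6324+1.3704 ≈ -0.2620

θ₁ = 0.5237, θ₂ = 0.2616, θ₃ = -0.2620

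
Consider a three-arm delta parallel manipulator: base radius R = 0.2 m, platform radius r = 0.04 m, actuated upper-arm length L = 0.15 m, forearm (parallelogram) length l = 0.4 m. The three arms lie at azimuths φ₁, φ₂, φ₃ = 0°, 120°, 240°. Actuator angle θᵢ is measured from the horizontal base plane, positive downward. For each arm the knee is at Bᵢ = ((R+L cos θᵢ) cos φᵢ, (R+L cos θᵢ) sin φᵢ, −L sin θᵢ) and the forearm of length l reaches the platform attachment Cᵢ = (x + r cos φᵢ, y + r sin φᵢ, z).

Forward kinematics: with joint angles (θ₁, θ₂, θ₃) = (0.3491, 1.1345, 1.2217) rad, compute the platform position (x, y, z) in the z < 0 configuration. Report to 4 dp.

centre 1 = (0.3010·cos0.0°, 0.3010·sin0.0°, -0.0513) = (0.3010, 0.0000, -0.0513)
arm 2 at φ=120.0°: (R−r)+L cos θ2 = 0.2234;  centre 2 = (-0.1117, 0.1935, -0.1359)
centre 3 = (0.2113·cos240.0°, 0.2113·sin240.0°, -0.1410) = (-0.1057, -0.1830, -0.1410)
subtract pairs → two planes through P
linear system: -0.8253x+0.3869y = -0.0248−-0.1693z; -0.8132x+-0.3660y = -0.0287−-0.1793z
Cramer: x(z) = 0.0327-0.2130z;  y(z) = 0.0057-0.0167z
sphere 1 gives Az²+Bz+C=0 with A=1.0456, B=0.2167, C=-0.0854;  B²−4AC=0.4041;  roots -0.4076, 0.2004;  negative root z = -0.4076
x = 0.1195, y = 0.0125

(0.1195, 0.0125, -0.4076)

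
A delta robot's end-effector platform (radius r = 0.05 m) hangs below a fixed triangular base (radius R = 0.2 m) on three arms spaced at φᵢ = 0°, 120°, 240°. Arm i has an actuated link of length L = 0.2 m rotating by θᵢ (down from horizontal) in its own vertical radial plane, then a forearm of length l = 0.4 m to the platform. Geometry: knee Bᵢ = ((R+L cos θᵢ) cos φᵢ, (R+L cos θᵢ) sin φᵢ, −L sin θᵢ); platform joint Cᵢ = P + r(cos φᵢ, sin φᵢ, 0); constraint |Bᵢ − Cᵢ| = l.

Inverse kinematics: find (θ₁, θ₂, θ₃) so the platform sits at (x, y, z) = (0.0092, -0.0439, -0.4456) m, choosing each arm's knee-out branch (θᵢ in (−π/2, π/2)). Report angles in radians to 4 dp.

θ₁ = 0.8725, θ₂ = 1.0473, θ₃ = 0.7853

φ1=0.0° → target in arm frame (0.0092, -0.0439)
  A=0.1408, B=-0.4456, C=(l²−L²−A²−y'²−z²)/(2L)=-0.2508
  √(A²+B²)=0.4673;  θ1 = -1.2647+2.1372 ≈ 0.8725
rotate P by −φ2: (-0.0426, 0.0140, -0.4456)
  e−x'=0.1926;  (l²−L²−(e−x')²−y'²−z²)/2L = -0.2896
  γ=atan2(-0.4456,0.1926)=-1.1628;  ψ=arccos(-0.5966)=2.2101;  θ2=γ+ψ≈1.0473
rotate P by −φ3: (0.0334, 0.0299, -0.4456)
  e−x'=0.1166;  (l²−L²−(e−x')²−y'²−z²)/2L = -0.2326
  γ=atan2(-0.4456,0.1166)=-1.3149;  ψ=arccos(-0.5050)=2.1002;  θ3=γ+ψ≈0.7853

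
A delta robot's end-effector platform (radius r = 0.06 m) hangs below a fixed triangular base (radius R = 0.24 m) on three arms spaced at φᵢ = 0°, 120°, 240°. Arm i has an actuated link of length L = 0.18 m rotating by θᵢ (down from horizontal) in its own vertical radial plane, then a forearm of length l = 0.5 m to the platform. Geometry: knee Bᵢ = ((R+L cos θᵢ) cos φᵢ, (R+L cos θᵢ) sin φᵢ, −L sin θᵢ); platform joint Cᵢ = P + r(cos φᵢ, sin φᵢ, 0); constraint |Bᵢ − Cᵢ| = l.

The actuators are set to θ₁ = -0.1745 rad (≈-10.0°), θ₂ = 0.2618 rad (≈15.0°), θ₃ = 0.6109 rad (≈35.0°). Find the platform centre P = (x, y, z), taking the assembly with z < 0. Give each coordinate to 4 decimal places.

(0.0841, 0.0469, -0.3849)

S1 = (0.3573·cos0.0°, 0.3573·sin0.0°, 0.0313) = (0.3573, 0.0000, 0.0313)
S2 = (0.3539·cos120.0°, 0.3539·sin120.0°, -0.0466) = (-0.1769, 0.3065, -0.0466)
arm 3 at φ=240.0°: ρ3 = 0.3274;  S3 = (-0.1637, -0.2836, -0.1032)
eliminate P² terms by subtracting sphere 1 from 2 and 3
linear system: -1.0684x+0.6129y = -0.0012−-0.1557z; -1.0420x+-0.5671y = -0.0107−-0.2690z
Cramer: x(z) = 0.0058-0.2034z;  y(z) = 0.0082-0.1006z
quadratic in z: (1.0515)z²+(0.0788)z+(-0.1255)=0, √Δ=0.7307 → z ∈ {-0.3849, 0.3100}; z = -0.3849 (taking z<0)
x = 0.0841, y = 0.0469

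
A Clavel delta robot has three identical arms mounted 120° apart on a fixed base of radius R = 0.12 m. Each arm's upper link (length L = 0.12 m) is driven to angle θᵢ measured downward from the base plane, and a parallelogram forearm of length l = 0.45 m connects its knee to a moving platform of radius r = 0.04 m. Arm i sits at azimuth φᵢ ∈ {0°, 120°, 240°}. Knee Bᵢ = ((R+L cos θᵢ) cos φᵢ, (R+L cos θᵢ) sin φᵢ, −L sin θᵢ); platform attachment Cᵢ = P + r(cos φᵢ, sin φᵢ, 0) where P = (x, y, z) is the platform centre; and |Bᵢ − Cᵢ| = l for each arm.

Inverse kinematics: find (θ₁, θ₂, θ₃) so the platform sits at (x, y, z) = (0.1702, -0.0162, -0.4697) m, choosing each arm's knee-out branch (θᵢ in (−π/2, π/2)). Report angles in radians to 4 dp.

θ₁ = 0.1747, θ₂ = 1.1346, θ₃ = 1.0475

rotate P by −φ1: (0.1702, -0.0162, -0.4697)
  A cos θ + B sin θ = C:  -0.0902·cos θ + -0.4697·sin θ = -0.1705
  γ=atan2(-0.4697,-0.0902)=-1.7605;  ψ=arccos(-0.3565)=1.9353;  θ1=γ+ψ≈0.1747
arm 2 (φ=120.0°): x'=-0.0991, y'=-0.1393
  e−x'=0.1791;  (l²−L²−(e−x')²−y'²−z²)/2L = -0.3500
  γ=atan2(-0.4697,0.1791)=-1.2065;  ψ=arccos(-0.6963)=2.3411;  θ2=γ+ψ≈1.1346
arm 3 (φ=240.0°): x'=-0.0711, y'=0.1555
  e−x'=0.1511;  (l²−L²−(e−x')²−y'²−z²)/2L = -0.3313
  √(A²+B²)=0.4934;  θ3 = -1.2596+2.3071 ≈ 1.0475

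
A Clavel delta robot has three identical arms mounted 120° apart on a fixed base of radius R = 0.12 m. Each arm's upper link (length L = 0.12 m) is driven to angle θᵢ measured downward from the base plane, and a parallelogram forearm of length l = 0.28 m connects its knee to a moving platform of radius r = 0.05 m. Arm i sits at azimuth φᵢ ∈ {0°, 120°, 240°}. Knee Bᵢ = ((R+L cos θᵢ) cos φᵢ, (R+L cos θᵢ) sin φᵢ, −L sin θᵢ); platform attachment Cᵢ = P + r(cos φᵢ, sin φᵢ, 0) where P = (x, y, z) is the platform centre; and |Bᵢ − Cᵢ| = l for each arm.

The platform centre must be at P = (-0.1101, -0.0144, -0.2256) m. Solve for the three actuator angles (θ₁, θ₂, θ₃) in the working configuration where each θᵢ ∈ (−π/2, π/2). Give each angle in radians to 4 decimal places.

θ₁ = 0.9596, θ₂ = 0.0873, θ₃ = -0.0876

φ1=0.0° → target in arm frame (-0.1101, -0.0144)
  e−x'=0.1801;  (l²−L²−(e−x')²−y'²−z²)/2L = -0.0814
  θ1 = atan2(B,A) + arccos(C/0.2887) = 0.9596
rotate P by −φ2: (0.0426, 0.1025, -0.2256)
  A cos θ + B sin θ = C:  0.0274·cos θ + -0.2256·sin θ = 0.0077
  θ2 = atan2(B,A) + arccos(C/0.2273) = 0.0873
rotate P by −φ3: (0.0675, -0.0881, -0.2256)
  A cos θ + B sin θ = C:  0.0025·cos θ + -0.2256·sin θ = 0.0222
  γ=atan2(-0.2256,0.0025)=-1.5598;  ψ=arccos(0.0984)=1.4722;  θ3=γ+ψ≈-0.0876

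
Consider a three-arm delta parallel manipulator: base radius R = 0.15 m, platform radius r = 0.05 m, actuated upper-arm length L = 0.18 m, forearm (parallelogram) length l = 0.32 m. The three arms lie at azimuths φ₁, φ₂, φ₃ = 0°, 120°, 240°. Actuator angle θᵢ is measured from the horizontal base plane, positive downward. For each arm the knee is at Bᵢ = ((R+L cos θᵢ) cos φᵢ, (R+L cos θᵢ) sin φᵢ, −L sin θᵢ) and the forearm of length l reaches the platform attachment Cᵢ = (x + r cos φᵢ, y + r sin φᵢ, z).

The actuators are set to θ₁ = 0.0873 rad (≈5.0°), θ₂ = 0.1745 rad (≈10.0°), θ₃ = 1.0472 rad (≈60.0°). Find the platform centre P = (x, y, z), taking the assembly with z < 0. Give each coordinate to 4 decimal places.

(0.0669, 0.1005, -0.2329)

centre 1 = (0.2793·cos0.0°, 0.2793·sin0.0°, -0.0157) = (0.2793, 0.0000, -0.0157)
arm 2 at φ=120.0°: ρ2 = 0.2773;  centre 2 = (-0.1386, 0.2401, -0.0313)
centre 3 = (0.1900·cos240.0°, 0.1900·sin240.0°, -0.1559) = (-0.0950, -0.1645, -0.1559)
subtract pairs → two planes through P
linear system: -0.8359x+0.4802y = -0.0004−-0.0311z; -0.7486x+-0.3291y = -0.0179−-0.2804z
Cramer: x(z) = 0.0137-0.2283z;  y(z) = 0.0230-0.3326z
quadratic in z: (1.1628)z²+(0.1373)z+(-0.0311)=0, √Δ=0.4043 → z ∈ {-0.2329, 0.1148}; z = -0.2329 (taking z<0)
x = 0.0669, y = 0.1005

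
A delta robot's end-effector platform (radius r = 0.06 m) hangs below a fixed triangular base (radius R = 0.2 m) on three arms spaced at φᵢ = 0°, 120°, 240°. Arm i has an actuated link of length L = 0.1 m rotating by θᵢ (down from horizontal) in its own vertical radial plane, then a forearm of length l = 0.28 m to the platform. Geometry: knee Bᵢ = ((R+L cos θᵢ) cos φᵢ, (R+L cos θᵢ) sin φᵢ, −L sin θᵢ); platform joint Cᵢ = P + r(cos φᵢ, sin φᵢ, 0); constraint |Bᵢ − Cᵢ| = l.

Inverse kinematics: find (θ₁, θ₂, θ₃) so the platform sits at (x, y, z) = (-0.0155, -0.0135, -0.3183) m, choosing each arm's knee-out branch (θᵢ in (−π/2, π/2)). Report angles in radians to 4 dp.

θ₁ = 1.3959, θ₂ = 1.3090, θ₃ = 1.1342

φ1=0.0° → target in arm frame (-0.0155, -0.0135)
  A=0.1555, B=-0.3183, C=(l²−L²−A²−y'²−z²)/(2L)=-0.2864
  θ1 = atan2(B,A) + arccos(C/0.3543) = 1.3959
φ2=120.0° → target in arm frame (-0.0039, 0.0202)
  A=0.1439, B=-0.3183, C=(l²−L²−A²−y'²−z²)/(2L)=-0.2702
  θ2 = atan2(B,A) + arccos(C/0.3493) = 1.3090
φ3=240.0° → target in arm frame (0.0194, -0.0067)
  A=0.1206, B=-0.3183, C=(l²−L²−A²−y'²−z²)/(2L)=-0.2375
  θ3 = atan2(B,A) + arccos(C/0.3404) = 1.1342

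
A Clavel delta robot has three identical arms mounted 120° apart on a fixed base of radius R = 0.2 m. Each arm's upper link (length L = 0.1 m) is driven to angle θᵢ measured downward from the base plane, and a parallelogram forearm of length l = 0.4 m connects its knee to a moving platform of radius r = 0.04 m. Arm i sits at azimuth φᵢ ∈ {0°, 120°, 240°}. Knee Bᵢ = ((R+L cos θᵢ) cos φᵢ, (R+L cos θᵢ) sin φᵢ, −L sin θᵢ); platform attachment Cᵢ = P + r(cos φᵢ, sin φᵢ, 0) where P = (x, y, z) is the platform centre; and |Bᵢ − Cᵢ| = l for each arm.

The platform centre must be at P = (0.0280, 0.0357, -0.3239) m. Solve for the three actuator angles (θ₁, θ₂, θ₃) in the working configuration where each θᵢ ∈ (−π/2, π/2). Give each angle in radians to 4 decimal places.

θ₁ = 0.0001, θ₂ = 0.0875, θ₃ = 0.5242

rotate P by −φ1: (0.0280, 0.0357, -0.3239)
  e−x'=0.1320;  (l²−L²−(e−x')²−y'²−z²)/2L = 0.1320
  √(A²+B²)=0.3498;  θ1 = -1.1838+1.1840 ≈ 0.0001
φ2=120.0° → target in arm frame (0.0169, -0.0421)
  A=0.1431, B=-0.3239, C=(l²−L²−A²−y'²−z²)/(2L)=0.1142
  θ2 = atan2(B,A) + arccos(C/0.3541) = 0.0875
arm 3 (φ=240.0°): x'=-0.0449, y'=0.0064
  A cos θ + B sin θ = C:  0.2049·cos θ + -0.3239·sin θ = 0.0153
  θ3 = atan2(B,A) + arccos(C/0.3833) = 0.5242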